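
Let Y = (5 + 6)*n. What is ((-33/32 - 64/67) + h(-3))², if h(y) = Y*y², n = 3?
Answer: 400067635081/4596736 ≈ 87033.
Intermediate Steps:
Y = 33 (Y = (5 + 6)*3 = 11*3 = 33)
h(y) = 33*y²
((-33/32 - 64/67) + h(-3))² = ((-33/32 - 64/67) + 33*(-3)²)² = ((-33*1/32 - 64*1/67) + 33*9)² = ((-33/32 - 64/67) + 297)² = (-4259/2144 + 297)² = (632509/2144)² = 400067635081/4596736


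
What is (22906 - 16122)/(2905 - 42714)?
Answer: -6784/39809 ≈ -0.17041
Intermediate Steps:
(22906 - 16122)/(2905 - 42714) = 6784/(-39809) = 6784*(-1/39809) = -6784/39809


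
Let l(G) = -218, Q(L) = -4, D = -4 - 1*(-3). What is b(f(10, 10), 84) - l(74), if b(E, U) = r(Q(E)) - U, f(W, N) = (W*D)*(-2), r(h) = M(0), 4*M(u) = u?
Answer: 134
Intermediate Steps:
M(u) = u/4
D = -1 (D = -4 + 3 = -1)
r(h) = 0 (r(h) = (¼)*0 = 0)
f(W, N) = 2*W (f(W, N) = (W*(-1))*(-2) = -W*(-2) = 2*W)
b(E, U) = -U (b(E, U) = 0 - U = -U)
b(f(10, 10), 84) - l(74) = -1*84 - 1*(-218) = -84 + 218 = 134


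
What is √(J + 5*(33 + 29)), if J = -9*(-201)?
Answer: √2119 ≈ 46.033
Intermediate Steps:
J = 1809
√(J + 5*(33 + 29)) = √(1809 + 5*(33 + 29)) = √(1809 + 5*62) = √(1809 + 310) = √2119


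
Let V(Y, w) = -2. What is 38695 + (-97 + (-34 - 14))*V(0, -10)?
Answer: 38985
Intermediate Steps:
38695 + (-97 + (-34 - 14))*V(0, -10) = 38695 + (-97 + (-34 - 14))*(-2) = 38695 + (-97 - 48)*(-2) = 38695 - 145*(-2) = 38695 + 290 = 38985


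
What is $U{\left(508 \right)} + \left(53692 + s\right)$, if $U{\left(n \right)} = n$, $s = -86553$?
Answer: $-32353$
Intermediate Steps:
$U{\left(508 \right)} + \left(53692 + s\right) = 508 + \left(53692 - 86553\right) = 508 - 32861 = -32353$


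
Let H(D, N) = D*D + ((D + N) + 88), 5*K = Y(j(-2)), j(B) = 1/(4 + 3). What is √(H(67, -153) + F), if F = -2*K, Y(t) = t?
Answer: √5501405/35 ≈ 67.015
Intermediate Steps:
j(B) = ⅐ (j(B) = 1/7 = ⅐)
K = 1/35 (K = (⅕)*(⅐) = 1/35 ≈ 0.028571)
H(D, N) = 88 + D + N + D² (H(D, N) = D² + (88 + D + N) = 88 + D + N + D²)
F = -2/35 (F = -2*1/35 = -2/35 ≈ -0.057143)
√(H(67, -153) + F) = √((88 + 67 - 153 + 67²) - 2/35) = √((88 + 67 - 153 + 4489) - 2/35) = √(4491 - 2/35) = √(157183/35) = √5501405/35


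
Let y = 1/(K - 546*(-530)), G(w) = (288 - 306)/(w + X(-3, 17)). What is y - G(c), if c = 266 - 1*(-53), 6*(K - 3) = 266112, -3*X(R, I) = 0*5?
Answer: 6007549/106461465 ≈ 0.056429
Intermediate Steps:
X(R, I) = 0 (X(R, I) = -0*5 = -⅓*0 = 0)
K = 44355 (K = 3 + (⅙)*266112 = 3 + 44352 = 44355)
c = 319 (c = 266 + 53 = 319)
G(w) = -18/w (G(w) = (288 - 306)/(w + 0) = -18/w)
y = 1/333735 (y = 1/(44355 - 546*(-530)) = 1/(44355 + 289380) = 1/333735 ≈ 2.9964e-6)
y - G(c) = 1/333735 - (-18)/319 = 1/333735 - 1*(-18/319) = 1/333735 + 18/319 = 6007549/106461465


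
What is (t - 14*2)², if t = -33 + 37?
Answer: 576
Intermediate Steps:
t = 4
(t - 14*2)² = (4 - 14*2)² = (4 - 28)² = (-24)² = 576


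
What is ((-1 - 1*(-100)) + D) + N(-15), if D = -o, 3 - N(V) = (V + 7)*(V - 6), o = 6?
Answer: -72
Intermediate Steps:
N(V) = 3 - (-6 + V)*(7 + V) (N(V) = 3 - (V + 7)*(V - 6) = 3 - (7 + V)*(-6 + V) = 3 - (-6 + V)*(7 + V))
D = -6 (D = -1*6 = -6)
((-1 - 1*(-100)) + D) + N(-15) = ((-1 - 1*(-100)) - 6) + (45 - 1*(-15) - 1*(-15)²) = ((-1 + 100) - 6) + (45 + 15 - 1*225) = (99 - 6) + (45 + 15 - 225) = 93 - 165 = -72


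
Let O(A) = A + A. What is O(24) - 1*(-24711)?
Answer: 24759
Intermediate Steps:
O(A) = 2*A
O(24) - 1*(-24711) = 2*24 - 1*(-24711) = 48 + 24711 = 24759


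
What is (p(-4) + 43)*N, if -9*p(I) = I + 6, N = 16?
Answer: 6160/9 ≈ 684.44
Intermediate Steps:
p(I) = -2/3 - I/9 (p(I) = -(I + 6)/9 = -(6 + I)/9 = -2/3 - I/9)
(p(-4) + 43)*N = ((-2/3 - 1/9*(-4)) + 43)*16 = ((-2/3 + 4/9) + 43)*16 = (-2/9 + 43)*16 = (385/9)*16 = 6160/9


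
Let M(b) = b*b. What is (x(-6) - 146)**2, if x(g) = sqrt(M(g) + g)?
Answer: (146 - sqrt(30))**2 ≈ 19747.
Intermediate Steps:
M(b) = b**2
x(g) = sqrt(g + g**2) (x(g) = sqrt(g**2 + g) = sqrt(g + g**2))
(x(-6) - 146)**2 = (sqrt(-6*(1 - 6)) - 146)**2 = (sqrt(-6*(-5)) - 146)**2 = (sqrt(30) - 146)**2 = (-146 + sqrt(30))**2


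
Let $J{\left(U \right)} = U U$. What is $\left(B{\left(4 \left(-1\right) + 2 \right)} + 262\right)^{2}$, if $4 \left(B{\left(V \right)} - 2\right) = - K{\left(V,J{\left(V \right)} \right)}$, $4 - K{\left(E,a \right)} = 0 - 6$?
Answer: $\frac{273529}{4} \approx 68382.0$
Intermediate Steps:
$J{\left(U \right)} = U^{2}$
$K{\left(E,a \right)} = 10$ ($K{\left(E,a \right)} = 4 - \left(0 - 6\right) = 4 - -6 = 4 + 6 = 10$)
$B{\left(V \right)} = - \frac{1}{2}$ ($B{\left(V \right)} = 2 + \frac{\left(-1\right) 10}{4} = 2 + \frac{1}{4} \left(-10\right) = 2 - \frac{5}{2} = - \frac{1}{2}$)
$\left(B{\left(4 \left(-1\right) + 2 \right)} + 262\right)^{2} = \left(- \frac{1}{2} + 262\right)^{2} = \left(\frac{523}{2}\right)^{2} = \frac{273529}{4}$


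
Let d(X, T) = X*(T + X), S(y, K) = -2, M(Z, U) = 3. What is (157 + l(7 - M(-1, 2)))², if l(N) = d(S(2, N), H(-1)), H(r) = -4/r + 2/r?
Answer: 24649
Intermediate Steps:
H(r) = -2/r
l(N) = 0 (l(N) = -2*(-2/(-1) - 2) = -2*(-2*(-1) - 2) = -2*(2 - 2) = -2*0 = 0)
(157 + l(7 - M(-1, 2)))² = (157 + 0)² = 157² = 24649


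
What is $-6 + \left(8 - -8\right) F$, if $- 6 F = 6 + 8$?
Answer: $- \frac{130}{3} \approx -43.333$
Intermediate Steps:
$F = - \frac{7}{3}$ ($F = - \frac{6 + 8}{6} = \left(- \frac{1}{6}\right) 14 = - \frac{7}{3} \approx -2.3333$)
$-6 + \left(8 - -8\right) F = -6 + \left(8 - -8\right) \left(- \frac{7}{3}\right) = -6 + \left(8 + 8\right) \left(- \frac{7}{3}\right) = -6 + 16 \left(- \frac{7}{3}\right) = -6 - \frac{112}{3} = - \frac{130}{3}$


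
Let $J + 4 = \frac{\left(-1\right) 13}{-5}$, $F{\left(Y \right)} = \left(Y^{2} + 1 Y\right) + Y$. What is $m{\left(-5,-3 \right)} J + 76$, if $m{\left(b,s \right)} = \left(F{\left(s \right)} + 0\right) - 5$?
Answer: $\frac{394}{5} \approx 78.8$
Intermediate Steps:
$F{\left(Y \right)} = Y^{2} + 2 Y$ ($F{\left(Y \right)} = \left(Y^{2} + Y\right) + Y = \left(Y + Y^{2}\right) + Y = Y^{2} + 2 Y$)
$m{\left(b,s \right)} = -5 + s \left(2 + s\right)$ ($m{\left(b,s \right)} = \left(s \left(2 + s\right) + 0\right) - 5 = s \left(2 + s\right) - 5 = -5 + s \left(2 + s\right)$)
$J = - \frac{7}{5}$ ($J = -4 + \frac{\left(-1\right) 13}{-5} = -4 - - \frac{13}{5} = -4 + \frac{13}{5} = - \frac{7}{5} \approx -1.4$)
$m{\left(-5,-3 \right)} J + 76 = \left(-5 - 3 \left(2 - 3\right)\right) \left(- \frac{7}{5}\right) + 76 = \left(-5 - -3\right) \left(- \frac{7}{5}\right) + 76 = \left(-5 + 3\right) \left(- \frac{7}{5}\right) + 76 = \left(-2\right) \left(- \frac{7}{5}\right) + 76 = \frac{14}{5} + 76 = \frac{394}{5}$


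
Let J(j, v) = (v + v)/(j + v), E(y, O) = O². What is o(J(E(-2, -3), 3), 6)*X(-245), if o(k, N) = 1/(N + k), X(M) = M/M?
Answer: 2/13 ≈ 0.15385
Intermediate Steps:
X(M) = 1
J(j, v) = 2*v/(j + v) (J(j, v) = (2*v)/(j + v) = 2*v/(j + v))
o(J(E(-2, -3), 3), 6)*X(-245) = 1/(6 + 2*3/((-3)² + 3)) = 1/(6 + 2*3/(9 + 3)) = 1/(6 + 2*3/12) = 1/(6 + 2*3*(1/12)) = 1/(6 + ½) = 1/(13/2) = (2/13)*1 = 2/13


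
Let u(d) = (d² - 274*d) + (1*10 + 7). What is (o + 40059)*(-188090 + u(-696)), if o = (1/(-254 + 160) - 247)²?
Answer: 434973534709395/8836 ≈ 4.9227e+10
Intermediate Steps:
o = 539121961/8836 (o = (1/(-94) - 247)² = (-1/94 - 247)² = (-23219/94)² = 539121961/8836 ≈ 61014.)
u(d) = 17 + d² - 274*d (u(d) = (d² - 274*d) + (10 + 7) = (d² - 274*d) + 17 = 17 + d² - 274*d)
(o + 40059)*(-188090 + u(-696)) = (539121961/8836 + 40059)*(-188090 + (17 + (-696)² - 274*(-696))) = 893083285*(-188090 + (17 + 484416 + 190704))/8836 = 893083285*(-188090 + 675137)/8836 = (893083285/8836)*487047 = 434973534709395/8836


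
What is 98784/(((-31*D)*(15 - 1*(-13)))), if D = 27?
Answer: -392/93 ≈ -4.2151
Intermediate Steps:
98784/(((-31*D)*(15 - 1*(-13)))) = 98784/(((-31*27)*(15 - 1*(-13)))) = 98784/((-837*(15 + 13))) = 98784/((-837*28)) = 98784/(-23436) = 98784*(-1/23436) = -392/93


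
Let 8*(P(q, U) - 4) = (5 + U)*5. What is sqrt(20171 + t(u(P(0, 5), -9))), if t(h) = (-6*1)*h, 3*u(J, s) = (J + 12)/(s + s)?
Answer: sqrt(726245)/6 ≈ 142.03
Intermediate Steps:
P(q, U) = 57/8 + 5*U/8 (P(q, U) = 4 + ((5 + U)*5)/8 = 4 + (25 + 5*U)/8 = 4 + (25/8 + 5*U/8) = 57/8 + 5*U/8)
u(J, s) = (12 + J)/(6*s) (u(J, s) = ((J + 12)/(s + s))/3 = ((12 + J)/((2*s)))/3 = ((12 + J)*(1/(2*s)))/3 = ((12 + J)/(2*s))/3 = (12 + J)/(6*s))
t(h) = -6*h
sqrt(20171 + t(u(P(0, 5), -9))) = sqrt(20171 - (12 + (57/8 + (5/8)*5))/(-9)) = sqrt(20171 - (-1)*(12 + (57/8 + 25/8))/9) = sqrt(20171 - (-1)*(12 + 41/4)/9) = sqrt(20171 - (-1)*89/(9*4)) = sqrt(20171 - 6*(-89/216)) = sqrt(20171 + 89/36) = sqrt(726245/36) = sqrt(726245)/6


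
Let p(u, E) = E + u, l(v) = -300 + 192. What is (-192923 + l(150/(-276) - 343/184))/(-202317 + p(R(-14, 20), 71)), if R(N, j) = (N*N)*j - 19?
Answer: 193031/198345 ≈ 0.97321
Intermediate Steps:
l(v) = -108
R(N, j) = -19 + j*N² (R(N, j) = N²*j - 19 = j*N² - 19 = -19 + j*N²)
(-192923 + l(150/(-276) - 343/184))/(-202317 + p(R(-14, 20), 71)) = (-192923 - 108)/(-202317 + (71 + (-19 + 20*(-14)²))) = -193031/(-202317 + (71 + (-19 + 20*196))) = -193031/(-202317 + (71 + (-19 + 3920))) = -193031/(-202317 + (71 + 3901)) = -193031/(-202317 + 3972) = -193031/(-198345) = -193031*(-1/198345) = 193031/198345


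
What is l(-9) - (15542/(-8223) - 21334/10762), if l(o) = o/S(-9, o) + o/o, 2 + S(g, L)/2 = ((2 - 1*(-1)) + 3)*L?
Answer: 24544782739/4955771856 ≈ 4.9528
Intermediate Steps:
S(g, L) = -4 + 12*L (S(g, L) = -4 + 2*(((2 - 1*(-1)) + 3)*L) = -4 + 2*(((2 + 1) + 3)*L) = -4 + 2*((3 + 3)*L) = -4 + 2*(6*L) = -4 + 12*L)
l(o) = 1 + o/(-4 + 12*o) (l(o) = o/(-4 + 12*o) + o/o = o/(-4 + 12*o) + 1 = 1 + o/(-4 + 12*o))
l(-9) - (15542/(-8223) - 21334/10762) = (-4 + 13*(-9))/(4*(-1 + 3*(-9))) - (15542/(-8223) - 21334/10762) = (-4 - 117)/(4*(-1 - 27)) - (15542*(-1/8223) - 21334*1/10762) = (1/4)*(-121)/(-28) - (-15542/8223 - 10667/5381) = (1/4)*(-1/28)*(-121) - 1*(-171346243/44247963) = 121/112 + 171346243/44247963 = 24544782739/4955771856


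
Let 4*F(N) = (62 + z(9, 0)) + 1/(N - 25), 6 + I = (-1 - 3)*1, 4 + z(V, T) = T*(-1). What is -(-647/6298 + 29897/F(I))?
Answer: -26359470077/12778642 ≈ -2062.8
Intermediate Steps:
z(V, T) = -4 - T (z(V, T) = -4 + T*(-1) = -4 - T)
I = -10 (I = -6 + (-1 - 3)*1 = -6 - 4*1 = -6 - 4 = -10)
F(N) = 29/2 + 1/(4*(-25 + N)) (F(N) = ((62 + (-4 - 1*0)) + 1/(N - 25))/4 = ((62 + (-4 + 0)) + 1/(-25 + N))/4 = ((62 - 4) + 1/(-25 + N))/4 = (58 + 1/(-25 + N))/4 = 29/2 + 1/(4*(-25 + N)))
-(-647/6298 + 29897/F(I)) = -(-647/6298 + 29897/(((-1449 + 58*(-10))/(4*(-25 - 10))))) = -(-647*1/6298 + 29897/(((¼)*(-1449 - 580)/(-35)))) = -(-647/6298 + 29897/(((¼)*(-1/35)*(-2029)))) = -(-647/6298 + 29897/(2029/140)) = -(-647/6298 + 29897*(140/2029)) = -(-647/6298 + 4185580/2029) = -1*26359470077/12778642 = -26359470077/12778642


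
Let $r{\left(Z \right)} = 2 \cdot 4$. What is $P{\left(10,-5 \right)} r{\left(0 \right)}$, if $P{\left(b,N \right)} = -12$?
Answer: $-96$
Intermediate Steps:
$r{\left(Z \right)} = 8$
$P{\left(10,-5 \right)} r{\left(0 \right)} = \left(-12\right) 8 = -96$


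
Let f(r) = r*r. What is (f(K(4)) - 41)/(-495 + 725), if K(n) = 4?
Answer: -5/46 ≈ -0.10870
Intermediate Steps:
f(r) = r²
(f(K(4)) - 41)/(-495 + 725) = (4² - 41)/(-495 + 725) = (16 - 41)/230 = (1/230)*(-25) = -5/46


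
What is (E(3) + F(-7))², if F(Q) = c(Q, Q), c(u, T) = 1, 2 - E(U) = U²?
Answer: 36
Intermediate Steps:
E(U) = 2 - U²
F(Q) = 1
(E(3) + F(-7))² = ((2 - 1*3²) + 1)² = ((2 - 1*9) + 1)² = ((2 - 9) + 1)² = (-7 + 1)² = (-6)² = 36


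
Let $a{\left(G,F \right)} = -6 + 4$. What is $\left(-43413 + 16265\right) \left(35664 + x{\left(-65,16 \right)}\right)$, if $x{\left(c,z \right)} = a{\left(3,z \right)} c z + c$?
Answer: $-1022909492$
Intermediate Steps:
$a{\left(G,F \right)} = -2$
$x{\left(c,z \right)} = c - 2 c z$ ($x{\left(c,z \right)} = - 2 c z + c = c - 2 c z$)
$\left(-43413 + 16265\right) \left(35664 + x{\left(-65,16 \right)}\right) = \left(-43413 + 16265\right) \left(35664 - 65 \left(1 - 32\right)\right) = - 27148 \left(35664 - 65 \left(1 - 32\right)\right) = - 27148 \left(35664 - -2015\right) = - 27148 \left(35664 + 2015\right) = \left(-27148\right) 37679 = -1022909492$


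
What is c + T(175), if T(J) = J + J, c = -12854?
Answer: -12504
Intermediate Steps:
T(J) = 2*J
c + T(175) = -12854 + 2*175 = -12854 + 350 = -12504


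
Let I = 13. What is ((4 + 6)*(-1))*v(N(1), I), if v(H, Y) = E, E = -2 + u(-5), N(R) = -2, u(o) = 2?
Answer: 0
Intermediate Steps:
E = 0 (E = -2 + 2 = 0)
v(H, Y) = 0
((4 + 6)*(-1))*v(N(1), I) = ((4 + 6)*(-1))*0 = (10*(-1))*0 = -10*0 = 0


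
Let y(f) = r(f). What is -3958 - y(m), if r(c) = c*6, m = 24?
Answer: -4102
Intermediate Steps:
r(c) = 6*c
y(f) = 6*f
-3958 - y(m) = -3958 - 6*24 = -3958 - 1*144 = -3958 - 144 = -4102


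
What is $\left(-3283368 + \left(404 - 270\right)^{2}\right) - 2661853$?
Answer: $-5927265$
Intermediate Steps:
$\left(-3283368 + \left(404 - 270\right)^{2}\right) - 2661853 = \left(-3283368 + 134^{2}\right) - 2661853 = \left(-3283368 + 17956\right) - 2661853 = -3265412 - 2661853 = -5927265$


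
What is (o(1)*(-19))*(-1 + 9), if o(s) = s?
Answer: -152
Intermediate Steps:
(o(1)*(-19))*(-1 + 9) = (1*(-19))*(-1 + 9) = -19*8 = -152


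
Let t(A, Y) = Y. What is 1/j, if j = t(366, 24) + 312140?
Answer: 1/312164 ≈ 3.2034e-6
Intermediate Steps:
j = 312164 (j = 24 + 312140 = 312164)
1/j = 1/312164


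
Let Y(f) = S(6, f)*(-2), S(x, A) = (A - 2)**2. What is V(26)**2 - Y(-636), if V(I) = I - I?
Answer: 814088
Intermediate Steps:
S(x, A) = (-2 + A)**2
V(I) = 0
Y(f) = -2*(-2 + f)**2 (Y(f) = (-2 + f)**2*(-2) = -2*(-2 + f)**2)
V(26)**2 - Y(-636) = 0**2 - (-2)*(-2 - 636)**2 = 0 - (-2)*(-638)**2 = 0 - (-2)*407044 = 0 - 1*(-814088) = 0 + 814088 = 814088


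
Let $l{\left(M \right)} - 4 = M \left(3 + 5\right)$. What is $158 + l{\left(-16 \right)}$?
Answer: $34$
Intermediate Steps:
$l{\left(M \right)} = 4 + 8 M$ ($l{\left(M \right)} = 4 + M \left(3 + 5\right) = 4 + M 8 = 4 + 8 M$)
$158 + l{\left(-16 \right)} = 158 + \left(4 + 8 \left(-16\right)\right) = 158 + \left(4 - 128\right) = 158 - 124 = 34$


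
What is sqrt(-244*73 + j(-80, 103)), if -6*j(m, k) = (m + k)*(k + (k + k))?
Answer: I*sqrt(75986)/2 ≈ 137.83*I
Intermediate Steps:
j(m, k) = -k*(k + m)/2 (j(m, k) = -(m + k)*(k + (k + k))/6 = -(k + m)*(k + 2*k)/6 = -(k + m)*3*k/6 = -k*(k + m)/2)
sqrt(-244*73 + j(-80, 103)) = sqrt(-244*73 - 1/2*103*(103 - 80)) = sqrt(-17812 - 1/2*103*23) = sqrt(-17812 - 2369/2) = sqrt(-37993/2) = I*sqrt(75986)/2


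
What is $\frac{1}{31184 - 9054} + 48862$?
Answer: $\frac{1081316061}{22130} \approx 48862.0$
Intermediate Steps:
$\frac{1}{31184 - 9054} + 48862 = \frac{1}{22130} + 48862 = \frac{1081316061}{22130}$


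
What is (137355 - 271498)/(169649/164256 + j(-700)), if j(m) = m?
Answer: 22033792608/114809551 ≈ 191.92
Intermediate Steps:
(137355 - 271498)/(169649/164256 + j(-700)) = (137355 - 271498)/(169649/164256 - 700) = -134143/(169649*(1/164256) - 700) = -134143/(169649/164256 - 700) = -134143/(-114809551/164256) = -134143*(-164256/114809551) = 22033792608/114809551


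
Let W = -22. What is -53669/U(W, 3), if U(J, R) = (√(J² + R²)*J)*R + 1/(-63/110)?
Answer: -1536885/35220856 + 58094253*√493/35220856 ≈ 36.580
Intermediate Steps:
U(J, R) = -110/63 + J*R*√(J² + R²) (U(J, R) = (J*√(J² + R²))*R + 1/(-63*1/110) = J*R*√(J² + R²) + 1/(-63/110) = J*R*√(J² + R²) - 110/63 = -110/63 + J*R*√(J² + R²))
-53669/U(W, 3) = -53669/(-110/63 - 22*3*√((-22)² + 3²)) = -53669/(-110/63 - 22*3*√(484 + 9)) = -53669/(-110/63 - 22*3*√493) = -53669/(-110/63 - 66*√493)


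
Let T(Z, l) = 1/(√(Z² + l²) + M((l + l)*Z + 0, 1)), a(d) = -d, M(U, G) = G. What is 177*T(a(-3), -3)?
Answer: -177/17 + 531*√2/17 ≈ 33.762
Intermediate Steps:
T(Z, l) = 1/(1 + √(Z² + l²)) (T(Z, l) = 1/(√(Z² + l²) + 1) = 1/(1 + √(Z² + l²)))
177*T(a(-3), -3) = 177/(1 + √((-1*(-3))² + (-3)²)) = 177/(1 + √(3² + 9)) = 177/(1 + √(9 + 9)) = 177/(1 + √18) = 177/(1 + 3*√2)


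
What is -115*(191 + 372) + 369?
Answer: -64376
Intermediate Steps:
-115*(191 + 372) + 369 = -115*563 + 369 = -64745 + 369 = -64376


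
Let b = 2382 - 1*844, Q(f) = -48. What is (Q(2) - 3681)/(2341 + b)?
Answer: -1243/1293 ≈ -0.96133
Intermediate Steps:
b = 1538 (b = 2382 - 844 = 1538)
(Q(2) - 3681)/(2341 + b) = (-48 - 3681)/(2341 + 1538) = -3729/3879 = -3729*1/3879 = -1243/1293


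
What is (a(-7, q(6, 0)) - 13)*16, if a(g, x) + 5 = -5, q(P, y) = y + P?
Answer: -368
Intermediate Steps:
q(P, y) = P + y
a(g, x) = -10 (a(g, x) = -5 - 5 = -10)
(a(-7, q(6, 0)) - 13)*16 = (-10 - 13)*16 = -23*16 = -368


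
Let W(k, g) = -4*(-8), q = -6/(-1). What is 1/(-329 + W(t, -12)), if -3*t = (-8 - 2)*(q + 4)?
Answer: -1/297 ≈ -0.0033670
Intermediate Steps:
q = 6 (q = -6*(-1) = 6)
t = 100/3 (t = -(-8 - 2)*(6 + 4)/3 = -(-10)*10/3 = -⅓*(-100) = 100/3 ≈ 33.333)
W(k, g) = 32
1/(-329 + W(t, -12)) = 1/(-329 + 32) = 1/(-297) = -1/297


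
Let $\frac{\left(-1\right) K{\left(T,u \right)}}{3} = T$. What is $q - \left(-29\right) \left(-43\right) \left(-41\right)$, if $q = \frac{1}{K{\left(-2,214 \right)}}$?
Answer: $\frac{306763}{6} \approx 51127.0$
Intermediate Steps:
$K{\left(T,u \right)} = - 3 T$
$q = \frac{1}{6}$ ($q = \frac{1}{\left(-3\right) \left(-2\right)} = \frac{1}{6} \approx 0.16667$)
$q - \left(-29\right) \left(-43\right) \left(-41\right) = \frac{1}{6} - \left(-29\right) \left(-43\right) \left(-41\right) = \frac{1}{6} - 1247 \left(-41\right) = \frac{1}{6} - -51127 = \frac{1}{6} + 51127 = \frac{306763}{6}$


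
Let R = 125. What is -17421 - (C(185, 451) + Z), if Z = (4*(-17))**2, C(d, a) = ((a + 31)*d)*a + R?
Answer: -40237840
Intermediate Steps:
C(d, a) = 125 + a*d*(31 + a) (C(d, a) = ((a + 31)*d)*a + 125 = ((31 + a)*d)*a + 125 = (d*(31 + a))*a + 125 = a*d*(31 + a) + 125 = 125 + a*d*(31 + a))
Z = 4624 (Z = (-68)**2 = 4624)
-17421 - (C(185, 451) + Z) = -17421 - ((125 + 185*451**2 + 31*451*185) + 4624) = -17421 - ((125 + 185*203401 + 2586485) + 4624) = -17421 - ((125 + 37629185 + 2586485) + 4624) = -17421 - (40215795 + 4624) = -17421 - 1*40220419 = -17421 - 40220419 = -40237840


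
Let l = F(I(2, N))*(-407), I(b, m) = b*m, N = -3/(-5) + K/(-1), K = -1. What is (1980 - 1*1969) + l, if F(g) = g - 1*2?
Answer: -2387/5 ≈ -477.40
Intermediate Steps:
N = 8/5 (N = -3/(-5) - 1/(-1) = -3*(-1/5) - 1*(-1) = 3/5 + 1 = 8/5 ≈ 1.6000)
F(g) = -2 + g (F(g) = g - 2 = -2 + g)
l = -2442/5 (l = (-2 + 2*(8/5))*(-407) = (-2 + 16/5)*(-407) = (6/5)*(-407) = -2442/5 ≈ -488.40)
(1980 - 1*1969) + l = (1980 - 1*1969) - 2442/5 = (1980 - 1969) - 2442/5 = 11 - 2442/5 = -2387/5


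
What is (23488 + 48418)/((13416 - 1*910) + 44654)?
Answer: 35953/28580 ≈ 1.2580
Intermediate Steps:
(23488 + 48418)/((13416 - 1*910) + 44654) = 71906/((13416 - 910) + 44654) = 71906/(12506 + 44654) = 71906/57160 = 71906*(1/57160) = 35953/28580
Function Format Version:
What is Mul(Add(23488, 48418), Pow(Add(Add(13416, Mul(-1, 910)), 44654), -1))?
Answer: Rational(35953, 28580) ≈ 1.2580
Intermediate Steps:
Mul(Add(23488, 48418), Pow(Add(Add(13416, Mul(-1, 910)), 44654), -1)) = Mul(71906, Pow(Add(Add(13416, -910), 44654), -1)) = Mul(71906, Pow(Add(12506, 44654), -1)) = Mul(71906, Pow(57160, -1)) = Mul(71906, Rational(1, 57160)) = Rational(35953, 28580)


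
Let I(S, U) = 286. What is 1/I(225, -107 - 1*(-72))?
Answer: 1/286 ≈ 0.0034965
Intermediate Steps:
1/I(225, -107 - 1*(-72)) = 1/286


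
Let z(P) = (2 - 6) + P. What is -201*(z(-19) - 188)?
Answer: 42411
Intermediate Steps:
z(P) = -4 + P
-201*(z(-19) - 188) = -201*((-4 - 19) - 188) = -201*(-23 - 188) = -201*(-211) = 42411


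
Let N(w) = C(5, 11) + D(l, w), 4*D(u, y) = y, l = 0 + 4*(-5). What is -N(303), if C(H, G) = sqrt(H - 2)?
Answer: -303/4 - sqrt(3) ≈ -77.482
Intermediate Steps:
l = -20 (l = 0 - 20 = -20)
D(u, y) = y/4
C(H, G) = sqrt(-2 + H)
N(w) = sqrt(3) + w/4 (N(w) = sqrt(-2 + 5) + w/4 = sqrt(3) + w/4)
-N(303) = -(sqrt(3) + (1/4)*303) = -(sqrt(3) + 303/4) = -(303/4 + sqrt(3)) = -303/4 - sqrt(3)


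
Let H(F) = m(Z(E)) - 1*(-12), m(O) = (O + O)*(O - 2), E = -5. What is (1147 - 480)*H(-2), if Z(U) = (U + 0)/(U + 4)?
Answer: 28014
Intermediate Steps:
Z(U) = U/(4 + U)
m(O) = 2*O*(-2 + O) (m(O) = (2*O)*(-2 + O) = 2*O*(-2 + O))
H(F) = 42 (H(F) = 2*(-5/(4 - 5))*(-2 - 5/(4 - 5)) - 1*(-12) = 2*(-5/(-1))*(-2 - 5/(-1)) + 12 = 2*(-5*(-1))*(-2 - 5*(-1)) + 12 = 2*5*(-2 + 5) + 12 = 2*5*3 + 12 = 30 + 12 = 42)
(1147 - 480)*H(-2) = (1147 - 480)*42 = 667*42 = 28014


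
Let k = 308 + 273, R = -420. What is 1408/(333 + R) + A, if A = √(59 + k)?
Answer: -1408/87 + 8*√10 ≈ 9.1143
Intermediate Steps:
k = 581
A = 8*√10 (A = √(59 + 581) = √640 = 8*√10 ≈ 25.298)
1408/(333 + R) + A = 1408/(333 - 420) + 8*√10 = 1408/(-87) + 8*√10 = -1/87*1408 + 8*√10 = -1408/87 + 8*√10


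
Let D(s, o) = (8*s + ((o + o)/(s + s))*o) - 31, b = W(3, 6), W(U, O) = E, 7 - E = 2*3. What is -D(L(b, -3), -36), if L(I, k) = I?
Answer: -1273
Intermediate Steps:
E = 1 (E = 7 - 2*3 = 7 - 1*6 = 7 - 6 = 1)
W(U, O) = 1
b = 1
D(s, o) = -31 + 8*s + o**2/s (D(s, o) = (8*s + ((2*o)/((2*s)))*o) - 31 = (8*s + ((2*o)*(1/(2*s)))*o) - 31 = (8*s + (o/s)*o) - 31 = (8*s + o**2/s) - 31 = -31 + 8*s + o**2/s)
-D(L(b, -3), -36) = -(-31 + 8*1 + (-36)**2/1) = -(-31 + 8 + 1296*1) = -(-31 + 8 + 1296) = -1*1273 = -1273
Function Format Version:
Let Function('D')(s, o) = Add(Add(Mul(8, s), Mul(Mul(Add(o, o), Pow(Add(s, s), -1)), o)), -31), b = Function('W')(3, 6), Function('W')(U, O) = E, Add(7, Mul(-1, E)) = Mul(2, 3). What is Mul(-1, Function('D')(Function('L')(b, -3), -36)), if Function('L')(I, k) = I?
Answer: -1273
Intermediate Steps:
E = 1 (E = Add(7, Mul(-1, Mul(2, 3))) = Add(7, Mul(-1, 6)) = Add(7, -6) = 1)
Function('W')(U, O) = 1
b = 1
Function('D')(s, o) = Add(-31, Mul(8, s), Mul(Pow(o, 2), Pow(s, -1))) (Function('D')(s, o) = Add(Add(Mul(8, s), Mul(Mul(Mul(2, o), Pow(Mul(2, s), -1)), o)), -31) = Add(Add(Mul(8, s), Mul(Mul(Mul(2, o), Mul(Rational(1, 2), Pow(s, -1))), o)), -31) = Add(Add(Mul(8, s), Mul(Mul(o, Pow(s, -1)), o)), -31) = Add(Add(Mul(8, s), Mul(Pow(o, 2), Pow(s, -1))), -31) = Add(-31, Mul(8, s), Mul(Pow(o, 2), Pow(s, -1))))
Mul(-1, Function('D')(Function('L')(b, -3), -36)) = Mul(-1, Add(-31, Mul(8, 1), Mul(Pow(-36, 2), Pow(1, -1)))) = Mul(-1, Add(-31, 8, Mul(1296, 1))) = Mul(-1, Add(-31, 8, 1296)) = Mul(-1, 1273) = -1273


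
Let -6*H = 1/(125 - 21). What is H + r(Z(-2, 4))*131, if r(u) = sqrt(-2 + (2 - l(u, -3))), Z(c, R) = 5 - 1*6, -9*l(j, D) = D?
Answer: -1/624 + 131*I*sqrt(3)/3 ≈ -0.0016026 + 75.633*I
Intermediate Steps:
l(j, D) = -D/9
Z(c, R) = -1 (Z(c, R) = 5 - 6 = -1)
H = -1/624 (H = -1/(6*(125 - 21)) = -1/6/104 = -1/6*1/104 = -1/624 ≈ -0.0016026)
r(u) = I*sqrt(3)/3 (r(u) = sqrt(-2 + (2 - (-1)*(-3)/9)) = sqrt(-2 + (2 - 1*1/3)) = sqrt(-2 + (2 - 1/3)) = sqrt(-2 + 5/3) = sqrt(-1/3) = I*sqrt(3)/3)
H + r(Z(-2, 4))*131 = -1/624 + (I*sqrt(3)/3)*131 = -1/624 + 131*I*sqrt(3)/3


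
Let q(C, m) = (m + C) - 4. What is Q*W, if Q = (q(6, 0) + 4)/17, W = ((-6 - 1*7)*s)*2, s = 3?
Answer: -468/17 ≈ -27.529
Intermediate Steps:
q(C, m) = -4 + C + m (q(C, m) = (C + m) - 4 = -4 + C + m)
W = -78 (W = ((-6 - 1*7)*3)*2 = ((-6 - 7)*3)*2 = -13*3*2 = -39*2 = -78)
Q = 6/17 (Q = ((-4 + 6 + 0) + 4)/17 = (2 + 4)*(1/17) = 6*(1/17) = 6/17 ≈ 0.35294)
Q*W = (6/17)*(-78) = -468/17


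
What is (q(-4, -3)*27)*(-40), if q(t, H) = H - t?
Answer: -1080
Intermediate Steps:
(q(-4, -3)*27)*(-40) = ((-3 - 1*(-4))*27)*(-40) = ((-3 + 4)*27)*(-40) = (1*27)*(-40) = 27*(-40) = -1080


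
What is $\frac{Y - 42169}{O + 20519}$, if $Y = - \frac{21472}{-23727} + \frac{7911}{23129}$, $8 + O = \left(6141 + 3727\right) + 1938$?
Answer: $- \frac{2103717697922}{1612270989201} \approx -1.3048$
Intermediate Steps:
$O = 11798$ ($O = -8 + \left(\left(6141 + 3727\right) + 1938\right) = -8 + \left(9868 + 1938\right) = -8 + 11806 = 11798$)
$Y = \frac{62211835}{49889253}$ ($Y = \left(-21472\right) \left(- \frac{1}{23727}\right) + 7911 \cdot \frac{1}{23129} = \frac{1952}{2157} + \frac{7911}{23129} = \frac{62211835}{49889253} \approx 1.247$)
$\frac{Y - 42169}{O + 20519} = \frac{\frac{62211835}{49889253} - 42169}{11798 + 20519} = - \frac{2103717697922}{49889253 \cdot 32317} = \left(- \frac{2103717697922}{49889253}\right) \frac{1}{32317} = - \frac{2103717697922}{1612270989201}$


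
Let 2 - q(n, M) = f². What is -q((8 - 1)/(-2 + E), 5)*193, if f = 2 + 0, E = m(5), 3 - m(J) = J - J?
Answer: 386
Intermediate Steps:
m(J) = 3 (m(J) = 3 - (J - J) = 3 - 1*0 = 3 + 0 = 3)
E = 3
f = 2
q(n, M) = -2 (q(n, M) = 2 - 1*2² = 2 - 1*4 = 2 - 4 = -2)
-q((8 - 1)/(-2 + E), 5)*193 = -(-2)*193 = -1*(-386) = 386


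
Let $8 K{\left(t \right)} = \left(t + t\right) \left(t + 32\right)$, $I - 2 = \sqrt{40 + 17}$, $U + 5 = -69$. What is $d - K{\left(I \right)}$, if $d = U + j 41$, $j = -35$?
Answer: $- \frac{6161}{4} - 9 \sqrt{57} \approx -1608.2$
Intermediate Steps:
$U = -74$ ($U = -5 - 69 = -74$)
$d = -1509$ ($d = -74 - 1435 = -1509$)
$I = 2 + \sqrt{57}$ ($I = 2 + \sqrt{40 + 17} = 2 + \sqrt{57} \approx 9.5498$)
$K{\left(t \right)} = \frac{t \left(32 + t\right)}{4}$ ($K{\left(t \right)} = \frac{\left(t + t\right) \left(t + 32\right)}{8} = \frac{2 t \left(32 + t\right)}{8} = \frac{t \left(32 + t\right)}{4}$)
$d - K{\left(I \right)} = -1509 - \frac{\left(2 + \sqrt{57}\right) \left(32 + \left(2 + \sqrt{57}\right)\right)}{4} = -1509 - \frac{\left(2 + \sqrt{57}\right) \left(34 + \sqrt{57}\right)}{4}$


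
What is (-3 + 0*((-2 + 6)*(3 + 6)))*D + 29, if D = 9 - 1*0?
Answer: 2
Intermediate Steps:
D = 9 (D = 9 + 0 = 9)
(-3 + 0*((-2 + 6)*(3 + 6)))*D + 29 = (-3 + 0*((-2 + 6)*(3 + 6)))*9 + 29 = (-3 + 0*(4*9))*9 + 29 = (-3 + 0*36)*9 + 29 = (-3 + 0)*9 + 29 = -3*9 + 29 = -27 + 29 = 2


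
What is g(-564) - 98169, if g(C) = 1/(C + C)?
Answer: -110734633/1128 ≈ -98169.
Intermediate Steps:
g(C) = 1/(2*C)
g(-564) - 98169 = (½)/(-564) - 98169 = (½)*(-1/564) - 98169 = -1/1128 - 98169 = -110734633/1128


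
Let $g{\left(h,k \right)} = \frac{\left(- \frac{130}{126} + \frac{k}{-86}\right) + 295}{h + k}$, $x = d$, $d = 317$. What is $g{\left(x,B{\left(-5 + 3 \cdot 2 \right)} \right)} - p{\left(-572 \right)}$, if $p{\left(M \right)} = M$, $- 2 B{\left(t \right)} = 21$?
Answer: $\frac{1902932611}{3321234} \approx 572.96$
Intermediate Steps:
$B{\left(t \right)} = - \frac{21}{2}$ ($B{\left(t \right)} = \left(- \frac{1}{2}\right) 21 = - \frac{21}{2}$)
$x = 317$
$g{\left(h,k \right)} = \frac{\frac{18520}{63} - \frac{k}{86}}{h + k}$ ($g{\left(h,k \right)} = \frac{\left(\left(-130\right) \frac{1}{126} + k \left(- \frac{1}{86}\right)\right) + 295}{h + k} = \frac{\left(- \frac{65}{63} - \frac{k}{86}\right) + 295}{h + k} = \frac{\frac{18520}{63} - \frac{k}{86}}{h + k}$)
$g{\left(x,B{\left(-5 + 3 \cdot 2 \right)} \right)} - p{\left(-572 \right)} = \frac{\frac{18520}{63} - - \frac{21}{172}}{317 - \frac{21}{2}} - -572 = \frac{\frac{18520}{63} + \frac{21}{172}}{\frac{613}{2}} + 572 = \frac{2}{613} \cdot \frac{3186763}{10836} + 572 = \frac{3186763}{3321234} + 572 = \frac{1902932611}{3321234}$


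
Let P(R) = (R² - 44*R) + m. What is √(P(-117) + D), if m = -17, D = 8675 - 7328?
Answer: √20167 ≈ 142.01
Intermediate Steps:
D = 1347
P(R) = -17 + R² - 44*R (P(R) = (R² - 44*R) - 17 = -17 + R² - 44*R)
√(P(-117) + D) = √((-17 + (-117)² - 44*(-117)) + 1347) = √((-17 + 13689 + 5148) + 1347) = √(18820 + 1347) = √20167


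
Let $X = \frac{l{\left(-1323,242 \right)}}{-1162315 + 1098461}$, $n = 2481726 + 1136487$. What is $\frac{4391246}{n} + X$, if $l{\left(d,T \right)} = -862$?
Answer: $\frac{141758760845}{115518686451} \approx 1.2271$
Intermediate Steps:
$n = 3618213$
$X = \frac{431}{31927}$ ($X = - \frac{862}{-1162315 + 1098461} = - \frac{862}{-63854} = \left(-862\right) \left(- \frac{1}{63854}\right) = \frac{431}{31927} \approx 0.0135$)
$\frac{4391246}{n} + X = \frac{4391246}{3618213} + \frac{431}{31927} = \frac{141758760845}{115518686451}$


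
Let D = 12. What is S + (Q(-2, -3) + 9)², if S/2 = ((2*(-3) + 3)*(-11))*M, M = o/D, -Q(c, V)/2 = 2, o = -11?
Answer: -71/2 ≈ -35.500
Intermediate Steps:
Q(c, V) = -4 (Q(c, V) = -2*2 = -4)
M = -11/12 ≈ -0.91667
S = -121/2 (S = 2*(((2*(-3) + 3)*(-11))*(-11/12)) = 2*(((-6 + 3)*(-11))*(-11/12)) = 2*(-3*(-11)*(-11/12)) = 2*(33*(-11/12)) = 2*(-121/4) = -121/2 ≈ -60.500)
S + (Q(-2, -3) + 9)² = -121/2 + (-4 + 9)² = -121/2 + 5² = -121/2 + 25 = -71/2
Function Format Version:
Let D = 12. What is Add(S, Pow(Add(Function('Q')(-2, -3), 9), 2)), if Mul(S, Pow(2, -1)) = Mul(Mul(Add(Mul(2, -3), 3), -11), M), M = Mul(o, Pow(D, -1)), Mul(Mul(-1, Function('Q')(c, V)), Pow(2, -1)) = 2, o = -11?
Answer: Rational(-71, 2) ≈ -35.500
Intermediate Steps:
Function('Q')(c, V) = -4 (Function('Q')(c, V) = Mul(-2, 2) = -4)
M = Rational(-11, 12) (M = Mul(-11, Pow(12, -1)) = Mul(-11, Rational(1, 12)) = Rational(-11, 12) ≈ -0.91667)
S = Rational(-121, 2) (S = Mul(2, Mul(Mul(Add(Mul(2, -3), 3), -11), Rational(-11, 12))) = Mul(2, Mul(Mul(Add(-6, 3), -11), Rational(-11, 12))) = Mul(2, Mul(Mul(-3, -11), Rational(-11, 12))) = Mul(2, Mul(33, Rational(-11, 12))) = Mul(2, Rational(-121, 4)) = Rational(-121, 2) ≈ -60.500)
Add(S, Pow(Add(Function('Q')(-2, -3), 9), 2)) = Add(Rational(-121, 2), Pow(Add(-4, 9), 2)) = Add(Rational(-121, 2), Pow(5, 2)) = Add(Rational(-121, 2), 25) = Rational(-71, 2)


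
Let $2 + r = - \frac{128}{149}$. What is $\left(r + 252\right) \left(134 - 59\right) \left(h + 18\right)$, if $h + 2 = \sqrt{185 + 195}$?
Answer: $\frac{44546400}{149} + \frac{5568300 \sqrt{95}}{149} \approx 6.6322 \cdot 10^{5}$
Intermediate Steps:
$r = - \frac{426}{149}$ ($r = -2 - \frac{128}{149} = - \frac{426}{149} \approx -2.8591$)
$h = -2 + 2 \sqrt{95}$ ($h = -2 + \sqrt{185 + 195} = -2 + \sqrt{380} = -2 + 2 \sqrt{95} \approx 17.494$)
$\left(r + 252\right) \left(134 - 59\right) \left(h + 18\right) = \left(- \frac{426}{149} + 252\right) \left(134 - 59\right) \left(\left(-2 + 2 \sqrt{95}\right) + 18\right) = \frac{37122}{149} \cdot 75 \left(16 + 2 \sqrt{95}\right) = \frac{2784150 \left(16 + 2 \sqrt{95}\right)}{149} = \frac{44546400}{149} + \frac{5568300 \sqrt{95}}{149}$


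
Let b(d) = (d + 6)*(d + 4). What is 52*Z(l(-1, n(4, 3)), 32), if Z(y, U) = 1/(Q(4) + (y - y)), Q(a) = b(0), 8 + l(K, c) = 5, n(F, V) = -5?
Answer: 13/6 ≈ 2.1667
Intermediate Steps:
b(d) = (4 + d)*(6 + d) (b(d) = (6 + d)*(4 + d) = (4 + d)*(6 + d))
l(K, c) = -3 (l(K, c) = -8 + 5 = -3)
Q(a) = 24 (Q(a) = 24 + 0**2 + 10*0 = 24 + 0 + 0 = 24)
Z(y, U) = 1/24 (Z(y, U) = 1/(24 + (y - y)) = 1/(24 + 0) = 1/24)
52*Z(l(-1, n(4, 3)), 32) = 52*(1/24) = 13/6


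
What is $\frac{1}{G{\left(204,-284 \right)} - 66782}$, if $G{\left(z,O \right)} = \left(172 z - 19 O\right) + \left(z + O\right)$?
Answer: $- \frac{1}{26378} \approx -3.791 \cdot 10^{-5}$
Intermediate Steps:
$G{\left(z,O \right)} = - 18 O + 173 z$ ($G{\left(z,O \right)} = \left(- 19 O + 172 z\right) + \left(O + z\right) = - 18 O + 173 z$)
$\frac{1}{G{\left(204,-284 \right)} - 66782} = \frac{1}{\left(\left(-18\right) \left(-284\right) + 173 \cdot 204\right) - 66782} = \frac{1}{\left(5112 + 35292\right) - 66782} = \frac{1}{40404 - 66782} = \frac{1}{-26378} = - \frac{1}{26378}$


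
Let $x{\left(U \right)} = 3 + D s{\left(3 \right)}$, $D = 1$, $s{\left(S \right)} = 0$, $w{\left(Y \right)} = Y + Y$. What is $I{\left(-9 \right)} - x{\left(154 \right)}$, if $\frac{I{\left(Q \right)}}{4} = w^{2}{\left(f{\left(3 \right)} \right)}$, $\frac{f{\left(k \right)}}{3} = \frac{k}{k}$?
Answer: $141$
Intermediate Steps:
$f{\left(k \right)} = 3$ ($f{\left(k \right)} = 3 \frac{k}{k} = 3 \cdot 1 = 3$)
$w{\left(Y \right)} = 2 Y$
$I{\left(Q \right)} = 144$ ($I{\left(Q \right)} = 4 \left(2 \cdot 3\right)^{2} = 4 \cdot 6^{2} = 4 \cdot 36 = 144$)
$x{\left(U \right)} = 3$ ($x{\left(U \right)} = 3 + 1 \cdot 0 = 3 + 0 = 3$)
$I{\left(-9 \right)} - x{\left(154 \right)} = 144 - 3 = 141$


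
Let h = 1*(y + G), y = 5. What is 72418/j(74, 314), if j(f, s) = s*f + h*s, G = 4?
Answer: 36209/13031 ≈ 2.7787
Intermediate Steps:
h = 9 (h = 1*(5 + 4) = 1*9 = 9)
j(f, s) = 9*s + f*s (j(f, s) = s*f + 9*s = f*s + 9*s = 9*s + f*s)
72418/j(74, 314) = 72418/((314*(9 + 74))) = 72418/((314*83)) = 72418/26062 = 72418*(1/26062) = 36209/13031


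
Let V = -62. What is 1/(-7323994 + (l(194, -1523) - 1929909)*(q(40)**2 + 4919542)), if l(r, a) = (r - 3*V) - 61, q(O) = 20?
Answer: -1/9493478207774 ≈ -1.0534e-13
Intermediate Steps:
l(r, a) = 125 + r (l(r, a) = (r - 3*(-62)) - 61 = (r + 186) - 61 = (186 + r) - 61 = 125 + r)
1/(-7323994 + (l(194, -1523) - 1929909)*(q(40)**2 + 4919542)) = 1/(-7323994 + ((125 + 194) - 1929909)*(20**2 + 4919542)) = 1/(-7323994 + (319 - 1929909)*(400 + 4919542)) = 1/(-7323994 - 1929590*4919942) = 1/(-7323994 - 9493470883780) = 1/(-9493478207774) = -1/9493478207774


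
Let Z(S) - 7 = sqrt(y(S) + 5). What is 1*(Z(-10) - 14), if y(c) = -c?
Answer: -7 + sqrt(15) ≈ -3.1270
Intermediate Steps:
Z(S) = 7 + sqrt(5 - S) (Z(S) = 7 + sqrt(-S + 5) = 7 + sqrt(5 - S))
1*(Z(-10) - 14) = 1*((7 + sqrt(5 - 1*(-10))) - 14) = 1*((7 + sqrt(5 + 10)) - 14) = 1*((7 + sqrt(15)) - 14) = 1*(-7 + sqrt(15)) = -7 + sqrt(15)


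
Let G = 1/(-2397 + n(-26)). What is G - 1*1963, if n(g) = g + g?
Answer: -4807388/2449 ≈ -1963.0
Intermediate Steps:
n(g) = 2*g
G = -1/2449 (G = 1/(-2397 + 2*(-26)) = 1/(-2397 - 52) = 1/(-2449) = -1/2449 ≈ -0.00040833)
G - 1*1963 = -1/2449 - 1*1963 = -1/2449 - 1963 = -4807388/2449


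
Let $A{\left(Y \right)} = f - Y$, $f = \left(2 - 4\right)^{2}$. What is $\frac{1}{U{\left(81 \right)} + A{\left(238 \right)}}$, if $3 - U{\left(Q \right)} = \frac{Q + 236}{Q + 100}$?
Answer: $- \frac{181}{42128} \approx -0.0042964$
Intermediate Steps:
$f = 4$ ($f = \left(-2\right)^{2} = 4$)
$U{\left(Q \right)} = 3 - \frac{236 + Q}{100 + Q}$ ($U{\left(Q \right)} = 3 - \frac{Q + 236}{Q + 100} = 3 - \frac{236 + Q}{100 + Q}$)
$A{\left(Y \right)} = 4 - Y$
$\frac{1}{U{\left(81 \right)} + A{\left(238 \right)}} = \frac{1}{\frac{2 \left(32 + 81\right)}{100 + 81} + \left(4 - 238\right)} = \frac{1}{2 \cdot \frac{1}{181} \cdot 113 + \left(4 - 238\right)} = \frac{1}{2 \cdot \frac{1}{181} \cdot 113 - 234} = \frac{1}{\frac{226}{181} - 234} = \frac{1}{- \frac{42128}{181}} = - \frac{181}{42128}$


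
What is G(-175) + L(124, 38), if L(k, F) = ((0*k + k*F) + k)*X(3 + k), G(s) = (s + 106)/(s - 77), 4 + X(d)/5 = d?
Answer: 249827783/84 ≈ 2.9741e+6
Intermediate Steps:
X(d) = -20 + 5*d
G(s) = (106 + s)/(-77 + s)
L(k, F) = (-5 + 5*k)*(k + F*k) (L(k, F) = ((0*k + k*F) + k)*(-20 + 5*(3 + k)) = ((0 + F*k) + k)*(-20 + (15 + 5*k)) = (F*k + k)*(-5 + 5*k) = (k + F*k)*(-5 + 5*k) = (-5 + 5*k)*(k + F*k))
G(-175) + L(124, 38) = (106 - 175)/(-77 - 175) + 5*124*(1 + 38)*(-1 + 124) = -69/(-252) + 5*124*39*123 = -1/252*(-69) + 2974140 = 23/84 + 2974140 = 249827783/84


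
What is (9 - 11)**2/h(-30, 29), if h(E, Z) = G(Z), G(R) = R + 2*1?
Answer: 4/31 ≈ 0.12903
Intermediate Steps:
G(R) = 2 + R (G(R) = R + 2 = 2 + R)
h(E, Z) = 2 + Z
(9 - 11)**2/h(-30, 29) = (9 - 11)**2/(2 + 29) = (-2)**2/31 = 4*(1/31) = 4/31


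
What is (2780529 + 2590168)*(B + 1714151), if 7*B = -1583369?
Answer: 55939504294536/7 ≈ 7.9914e+12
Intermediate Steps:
B = -1583369/7 (B = (1/7)*(-1583369) = -1583369/7 ≈ -2.2620e+5)
(2780529 + 2590168)*(B + 1714151) = (2780529 + 2590168)*(-1583369/7 + 1714151) = 5370697*(10415688/7) = 55939504294536/7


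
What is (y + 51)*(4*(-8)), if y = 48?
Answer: -3168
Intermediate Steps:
(y + 51)*(4*(-8)) = (48 + 51)*(4*(-8)) = 99*(-32) = -3168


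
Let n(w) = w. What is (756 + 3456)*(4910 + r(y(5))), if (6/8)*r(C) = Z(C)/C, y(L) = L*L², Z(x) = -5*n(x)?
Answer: 20652840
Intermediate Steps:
Z(x) = -5*x
y(L) = L³
r(C) = -20/3 (r(C) = 4*((-5*C)/C)/3 = (4/3)*(-5) = -20/3)
(756 + 3456)*(4910 + r(y(5))) = (756 + 3456)*(4910 - 20/3) = 4212*(14710/3) = 20652840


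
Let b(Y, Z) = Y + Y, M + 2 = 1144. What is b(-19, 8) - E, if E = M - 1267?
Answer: 87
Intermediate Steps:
M = 1142 (M = -2 + 1144 = 1142)
b(Y, Z) = 2*Y
E = -125 (E = 1142 - 1267 = -125)
b(-19, 8) - E = 2*(-19) - 1*(-125) = -38 + 125 = 87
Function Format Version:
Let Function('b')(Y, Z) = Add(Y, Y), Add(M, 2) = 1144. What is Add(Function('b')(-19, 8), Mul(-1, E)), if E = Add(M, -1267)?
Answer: 87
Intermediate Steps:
M = 1142 (M = Add(-2, 1144) = 1142)
Function('b')(Y, Z) = Mul(2, Y)
E = -125 (E = Add(1142, -1267) = -125)
Add(Function('b')(-19, 8), Mul(-1, E)) = Add(Mul(2, -19), Mul(-1, -125)) = Add(-38, 125) = 87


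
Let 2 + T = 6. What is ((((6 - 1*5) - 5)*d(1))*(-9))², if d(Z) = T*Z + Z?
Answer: 32400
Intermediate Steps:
T = 4 (T = -2 + 6 = 4)
d(Z) = 5*Z (d(Z) = 4*Z + Z = 5*Z)
((((6 - 1*5) - 5)*d(1))*(-9))² = ((((6 - 1*5) - 5)*(5*1))*(-9))² = ((((6 - 5) - 5)*5)*(-9))² = (((1 - 5)*5)*(-9))² = (-4*5*(-9))² = (-20*(-9))² = 180² = 32400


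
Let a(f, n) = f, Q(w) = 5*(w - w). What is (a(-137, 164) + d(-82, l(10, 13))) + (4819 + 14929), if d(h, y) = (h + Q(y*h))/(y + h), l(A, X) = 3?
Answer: 1549351/79 ≈ 19612.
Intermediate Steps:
Q(w) = 0 (Q(w) = 5*0 = 0)
d(h, y) = h/(h + y) (d(h, y) = (h + 0)/(y + h) = h/(h + y))
(a(-137, 164) + d(-82, l(10, 13))) + (4819 + 14929) = (-137 - 82/(-82 + 3)) + (4819 + 14929) = (-137 - 82/(-79)) + 19748 = (-137 - 82*(-1/79)) + 19748 = (-137 + 82/79) + 19748 = -10741/79 + 19748 = 1549351/79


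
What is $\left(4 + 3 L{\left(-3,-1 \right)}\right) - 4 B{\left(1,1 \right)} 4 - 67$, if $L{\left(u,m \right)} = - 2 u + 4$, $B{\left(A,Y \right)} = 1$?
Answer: $-611$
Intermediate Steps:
$L{\left(u,m \right)} = 4 - 2 u$
$\left(4 + 3 L{\left(-3,-1 \right)}\right) - 4 B{\left(1,1 \right)} 4 - 67 = \left(4 + 3 \left(4 - -6\right)\right) \left(-4\right) 1 \cdot 4 - 67 = \left(4 + 3 \left(4 + 6\right)\right) \left(\left(-4\right) 4\right) - 67 = \left(4 + 3 \cdot 10\right) \left(-16\right) - 67 = \left(4 + 30\right) \left(-16\right) - 67 = 34 \left(-16\right) - 67 = -544 - 67 = -611$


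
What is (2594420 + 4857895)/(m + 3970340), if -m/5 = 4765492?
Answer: -496821/1323808 ≈ -0.37530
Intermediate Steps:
m = -23827460 (m = -5*4765492 = -23827460)
(2594420 + 4857895)/(m + 3970340) = (2594420 + 4857895)/(-23827460 + 3970340) = 7452315/(-19857120) = 7452315*(-1/19857120) = -496821/1323808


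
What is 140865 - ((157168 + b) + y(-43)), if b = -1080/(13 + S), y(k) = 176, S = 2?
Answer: -16407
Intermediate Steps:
b = -72 (b = -1080/(13 + 2) = -1080/15 = (1/15)*(-1080) = -72)
140865 - ((157168 + b) + y(-43)) = 140865 - ((157168 - 72) + 176) = 140865 - (157096 + 176) = 140865 - 1*157272 = 140865 - 157272 = -16407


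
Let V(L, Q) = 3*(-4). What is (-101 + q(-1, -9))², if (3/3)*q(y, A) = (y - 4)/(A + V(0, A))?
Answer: 4477456/441 ≈ 10153.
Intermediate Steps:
V(L, Q) = -12
q(y, A) = (-4 + y)/(-12 + A) (q(y, A) = (y - 4)/(A - 12) = (-4 + y)/(-12 + A))
(-101 + q(-1, -9))² = (-101 + (-4 - 1)/(-12 - 9))² = (-101 - 5/(-21))² = (-101 - 1/21*(-5))² = (-101 + 5/21)² = (-2116/21)² = 4477456/441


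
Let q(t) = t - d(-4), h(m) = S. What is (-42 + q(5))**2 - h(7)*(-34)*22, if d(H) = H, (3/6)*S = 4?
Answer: 7073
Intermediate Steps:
S = 8 (S = 2*4 = 8)
h(m) = 8
q(t) = 4 + t (q(t) = t - 1*(-4) = t + 4 = 4 + t)
(-42 + q(5))**2 - h(7)*(-34)*22 = (-42 + (4 + 5))**2 - 8*(-34)*22 = (-42 + 9)**2 - (-272)*22 = (-33)**2 - 1*(-5984) = 1089 + 5984 = 7073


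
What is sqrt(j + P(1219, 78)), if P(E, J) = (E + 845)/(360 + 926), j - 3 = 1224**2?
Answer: 3*sqrt(68824585883)/643 ≈ 1224.0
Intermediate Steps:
j = 1498179 (j = 3 + 1224**2 = 3 + 1498176 = 1498179)
P(E, J) = 845/1286 + E/1286 (P(E, J) = (845 + E)/1286 = (845 + E)*(1/1286) = 845/1286 + E/1286)
sqrt(j + P(1219, 78)) = sqrt(1498179 + (845/1286 + (1/1286)*1219)) = sqrt(1498179 + (845/1286 + 1219/1286)) = sqrt(1498179 + 1032/643) = sqrt(963330129/643) = 3*sqrt(68824585883)/643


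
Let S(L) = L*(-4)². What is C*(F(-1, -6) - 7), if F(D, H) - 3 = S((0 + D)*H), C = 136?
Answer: 12512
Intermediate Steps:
S(L) = 16*L (S(L) = L*16 = 16*L)
F(D, H) = 3 + 16*D*H (F(D, H) = 3 + 16*((0 + D)*H) = 3 + 16*(D*H) = 3 + 16*D*H)
C*(F(-1, -6) - 7) = 136*((3 + 16*(-1)*(-6)) - 7) = 136*((3 + 96) - 7) = 136*(99 - 7) = 136*92 = 12512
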